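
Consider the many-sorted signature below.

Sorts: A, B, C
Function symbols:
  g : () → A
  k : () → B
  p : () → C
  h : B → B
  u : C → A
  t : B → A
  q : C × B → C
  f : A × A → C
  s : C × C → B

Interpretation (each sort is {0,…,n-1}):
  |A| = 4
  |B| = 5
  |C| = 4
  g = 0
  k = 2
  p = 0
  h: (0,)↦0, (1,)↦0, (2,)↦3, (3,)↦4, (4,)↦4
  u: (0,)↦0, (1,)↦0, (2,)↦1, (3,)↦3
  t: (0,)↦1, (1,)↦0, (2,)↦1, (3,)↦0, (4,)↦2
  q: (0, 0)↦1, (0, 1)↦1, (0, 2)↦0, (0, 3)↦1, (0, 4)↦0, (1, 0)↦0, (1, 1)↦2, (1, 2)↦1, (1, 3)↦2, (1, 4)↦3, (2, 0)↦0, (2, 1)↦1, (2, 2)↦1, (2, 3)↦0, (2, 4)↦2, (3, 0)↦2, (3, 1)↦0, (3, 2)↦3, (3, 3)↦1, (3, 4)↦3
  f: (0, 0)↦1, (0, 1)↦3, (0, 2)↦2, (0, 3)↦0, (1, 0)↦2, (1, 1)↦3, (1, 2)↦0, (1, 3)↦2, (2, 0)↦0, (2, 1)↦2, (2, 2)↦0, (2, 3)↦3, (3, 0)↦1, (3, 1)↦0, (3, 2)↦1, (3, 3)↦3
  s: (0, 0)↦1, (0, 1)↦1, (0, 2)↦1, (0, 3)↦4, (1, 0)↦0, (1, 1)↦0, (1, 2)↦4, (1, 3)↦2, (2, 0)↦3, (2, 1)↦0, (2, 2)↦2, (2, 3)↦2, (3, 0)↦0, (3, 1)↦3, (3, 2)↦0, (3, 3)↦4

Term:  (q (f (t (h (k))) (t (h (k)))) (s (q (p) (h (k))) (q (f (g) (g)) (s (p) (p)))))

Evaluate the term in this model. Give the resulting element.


value = 3

  k = 2
  (h (k)) = h(2,) = 3
  (t (h (k))) = t(3,) = 0
  k = 2
  (h (k)) = h(2,) = 3
  (t (h (k))) = t(3,) = 0
  (f (t (h (k))) (t (h (k)))) = f(0, 0) = 1
  p = 0
  k = 2
  (h (k)) = h(2,) = 3
  (q (p) (h (k))) = q(0, 3) = 1
  g = 0
  g = 0
  (f (g) (g)) = f(0, 0) = 1
  p = 0
  p = 0
  (s (p) (p)) = s(0, 0) = 1
  (q (f (g) (g)) (s (p) (p))) = q(1, 1) = 2
  (s (q (p) (h (k))) (q (f (g) (g)) (s (p) (p)))) = s(1, 2) = 4
  (q (f (t (h (k))) (t (h (k)))) (s (q (p) (h (k))) (q (f (g) (g)) (s (p) (p))))) = q(1, 4) = 3


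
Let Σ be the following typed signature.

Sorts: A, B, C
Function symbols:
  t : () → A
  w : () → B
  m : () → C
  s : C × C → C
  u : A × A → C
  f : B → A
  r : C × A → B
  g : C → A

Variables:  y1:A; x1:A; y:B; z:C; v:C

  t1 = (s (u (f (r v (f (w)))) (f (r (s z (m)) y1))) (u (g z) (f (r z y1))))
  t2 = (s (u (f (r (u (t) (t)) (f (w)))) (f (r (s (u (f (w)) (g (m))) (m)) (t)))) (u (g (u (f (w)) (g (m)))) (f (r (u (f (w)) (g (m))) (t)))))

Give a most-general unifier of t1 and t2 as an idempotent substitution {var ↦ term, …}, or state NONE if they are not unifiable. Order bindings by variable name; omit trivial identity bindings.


{v ↦ (u (t) (t)), y1 ↦ (t), z ↦ (u (f (w)) (g (m)))}


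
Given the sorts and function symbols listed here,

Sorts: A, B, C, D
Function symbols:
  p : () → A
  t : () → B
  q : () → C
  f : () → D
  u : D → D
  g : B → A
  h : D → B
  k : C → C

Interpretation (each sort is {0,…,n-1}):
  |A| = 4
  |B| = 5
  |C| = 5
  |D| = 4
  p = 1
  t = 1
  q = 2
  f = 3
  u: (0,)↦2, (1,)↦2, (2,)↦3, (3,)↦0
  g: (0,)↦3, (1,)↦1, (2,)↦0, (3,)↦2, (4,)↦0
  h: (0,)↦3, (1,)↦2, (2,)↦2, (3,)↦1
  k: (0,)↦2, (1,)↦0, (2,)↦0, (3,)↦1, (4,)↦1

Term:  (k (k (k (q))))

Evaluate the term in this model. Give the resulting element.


  q = 2
  (k (q)) = k(2,) = 0
  (k (k (q))) = k(0,) = 2
  (k (k (k (q)))) = k(2,) = 0

value = 0


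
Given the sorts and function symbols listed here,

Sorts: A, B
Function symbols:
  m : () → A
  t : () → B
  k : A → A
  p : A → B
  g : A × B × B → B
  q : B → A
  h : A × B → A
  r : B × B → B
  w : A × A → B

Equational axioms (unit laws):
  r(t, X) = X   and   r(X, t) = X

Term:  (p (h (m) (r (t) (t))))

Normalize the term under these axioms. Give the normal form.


normal form = (p (h (m) (t)))

1. (p (h (m) (r (t) (t))))  →  (p (h (m) (t)))


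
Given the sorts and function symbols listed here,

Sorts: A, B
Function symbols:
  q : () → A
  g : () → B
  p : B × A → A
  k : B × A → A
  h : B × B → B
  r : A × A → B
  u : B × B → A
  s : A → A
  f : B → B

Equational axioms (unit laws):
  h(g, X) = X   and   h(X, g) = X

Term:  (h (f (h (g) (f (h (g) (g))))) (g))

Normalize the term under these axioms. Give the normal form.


normal form = (f (f (g)))

1. (h (f (h (g) (f (h (g) (g))))) (g))  →  (f (h (g) (f (h (g) (g)))))
2. (f (h (g) (f (h (g) (g)))))  →  (f (f (h (g) (g))))
3. (f (f (h (g) (g))))  →  (f (f (g)))


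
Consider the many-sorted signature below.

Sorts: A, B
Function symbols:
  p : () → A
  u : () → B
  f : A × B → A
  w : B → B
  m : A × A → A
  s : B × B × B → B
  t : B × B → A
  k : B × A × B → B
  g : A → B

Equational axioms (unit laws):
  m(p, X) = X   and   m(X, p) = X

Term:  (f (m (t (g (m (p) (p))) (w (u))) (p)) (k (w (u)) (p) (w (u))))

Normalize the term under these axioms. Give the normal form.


normal form = (f (t (g (p)) (w (u))) (k (w (u)) (p) (w (u))))

1. (f (m (t (g (m (p) (p))) (w (u))) (p)) (k (w (u)) (p) (w (u))))  →  (f (t (g (m (p) (p))) (w (u))) (k (w (u)) (p) (w (u))))
2. (f (t (g (m (p) (p))) (w (u))) (k (w (u)) (p) (w (u))))  →  (f (t (g (p)) (w (u))) (k (w (u)) (p) (w (u))))


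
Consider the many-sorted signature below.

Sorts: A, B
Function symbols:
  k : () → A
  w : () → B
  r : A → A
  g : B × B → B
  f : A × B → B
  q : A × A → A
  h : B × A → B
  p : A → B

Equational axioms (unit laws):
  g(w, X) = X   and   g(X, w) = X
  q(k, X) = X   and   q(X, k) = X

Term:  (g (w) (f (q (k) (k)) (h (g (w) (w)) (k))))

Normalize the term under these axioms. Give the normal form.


normal form = (f (k) (h (w) (k)))

1. (g (w) (f (q (k) (k)) (h (g (w) (w)) (k))))  →  (f (q (k) (k)) (h (g (w) (w)) (k)))
2. (f (q (k) (k)) (h (g (w) (w)) (k)))  →  (f (k) (h (g (w) (w)) (k)))
3. (f (k) (h (g (w) (w)) (k)))  →  (f (k) (h (w) (k)))


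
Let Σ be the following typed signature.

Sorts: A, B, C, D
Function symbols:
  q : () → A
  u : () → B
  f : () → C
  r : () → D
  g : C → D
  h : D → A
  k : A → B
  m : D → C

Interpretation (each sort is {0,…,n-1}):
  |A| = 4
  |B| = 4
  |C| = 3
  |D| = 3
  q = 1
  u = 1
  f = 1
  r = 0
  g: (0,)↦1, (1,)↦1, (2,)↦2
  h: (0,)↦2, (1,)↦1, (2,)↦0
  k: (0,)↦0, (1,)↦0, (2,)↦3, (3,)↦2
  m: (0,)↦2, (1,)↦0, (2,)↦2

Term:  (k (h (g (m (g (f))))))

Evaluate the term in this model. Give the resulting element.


  f = 1
  (g (f)) = g(1,) = 1
  (m (g (f))) = m(1,) = 0
  (g (m (g (f)))) = g(0,) = 1
  (h (g (m (g (f))))) = h(1,) = 1
  (k (h (g (m (g (f)))))) = k(1,) = 0

value = 0


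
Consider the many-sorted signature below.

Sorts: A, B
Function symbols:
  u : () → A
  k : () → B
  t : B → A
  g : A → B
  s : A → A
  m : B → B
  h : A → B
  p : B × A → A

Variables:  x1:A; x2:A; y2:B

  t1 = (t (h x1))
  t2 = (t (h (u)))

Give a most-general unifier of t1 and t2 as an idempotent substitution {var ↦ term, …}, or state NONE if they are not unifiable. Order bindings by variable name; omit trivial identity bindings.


{x1 ↦ (u)}


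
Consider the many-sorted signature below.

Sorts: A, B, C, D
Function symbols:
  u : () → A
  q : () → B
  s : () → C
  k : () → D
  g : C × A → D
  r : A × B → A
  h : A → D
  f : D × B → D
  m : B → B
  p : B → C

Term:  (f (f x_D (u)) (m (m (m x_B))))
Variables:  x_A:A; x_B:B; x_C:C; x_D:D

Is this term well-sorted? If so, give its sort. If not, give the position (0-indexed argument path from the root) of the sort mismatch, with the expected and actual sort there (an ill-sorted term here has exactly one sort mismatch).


    x_D : D
    (u) : A
  (f x_D (u)) : ✗ arg 1 at [0, 1] has sort A, expected B
        x_B : B
      (m x_B) : B
    (m (m x_B)) : B
  (m (m (m x_B))) : B

ill-sorted at position [0, 1]: expected B, got A


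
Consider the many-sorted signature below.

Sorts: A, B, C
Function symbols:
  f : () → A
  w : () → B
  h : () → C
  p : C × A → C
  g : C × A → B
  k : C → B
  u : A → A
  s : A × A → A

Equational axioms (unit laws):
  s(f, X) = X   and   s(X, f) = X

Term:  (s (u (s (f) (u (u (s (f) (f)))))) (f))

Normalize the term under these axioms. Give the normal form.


1. (s (u (s (f) (u (u (s (f) (f)))))) (f))  →  (u (s (f) (u (u (s (f) (f))))))
2. (u (s (f) (u (u (s (f) (f))))))  →  (u (u (u (s (f) (f)))))
3. (u (u (u (s (f) (f)))))  →  (u (u (u (f))))

normal form = (u (u (u (f))))


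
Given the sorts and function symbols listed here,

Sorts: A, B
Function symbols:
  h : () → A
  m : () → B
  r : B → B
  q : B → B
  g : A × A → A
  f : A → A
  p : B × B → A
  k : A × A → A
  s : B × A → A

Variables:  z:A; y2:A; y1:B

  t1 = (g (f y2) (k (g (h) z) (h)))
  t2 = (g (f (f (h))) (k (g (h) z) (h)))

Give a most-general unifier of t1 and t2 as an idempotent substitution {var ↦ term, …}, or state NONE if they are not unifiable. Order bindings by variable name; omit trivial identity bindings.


{y2 ↦ (f (h))}


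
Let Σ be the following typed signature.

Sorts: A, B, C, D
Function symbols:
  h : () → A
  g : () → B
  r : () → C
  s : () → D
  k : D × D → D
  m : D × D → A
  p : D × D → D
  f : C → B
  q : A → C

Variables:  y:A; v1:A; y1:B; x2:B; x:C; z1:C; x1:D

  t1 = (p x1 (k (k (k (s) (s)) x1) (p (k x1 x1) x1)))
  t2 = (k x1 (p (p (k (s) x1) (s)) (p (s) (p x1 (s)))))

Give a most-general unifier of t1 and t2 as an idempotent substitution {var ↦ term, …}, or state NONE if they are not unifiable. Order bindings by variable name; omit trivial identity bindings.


head clash or occurs-check failure — not unifiable

NONE (not unifiable)


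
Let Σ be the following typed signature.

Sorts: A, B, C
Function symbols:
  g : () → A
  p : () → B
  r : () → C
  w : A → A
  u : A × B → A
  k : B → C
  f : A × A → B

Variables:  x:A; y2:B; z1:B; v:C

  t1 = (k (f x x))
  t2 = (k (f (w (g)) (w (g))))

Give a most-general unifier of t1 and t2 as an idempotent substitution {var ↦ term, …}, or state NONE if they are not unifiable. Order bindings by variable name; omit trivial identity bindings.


{x ↦ (w (g))}


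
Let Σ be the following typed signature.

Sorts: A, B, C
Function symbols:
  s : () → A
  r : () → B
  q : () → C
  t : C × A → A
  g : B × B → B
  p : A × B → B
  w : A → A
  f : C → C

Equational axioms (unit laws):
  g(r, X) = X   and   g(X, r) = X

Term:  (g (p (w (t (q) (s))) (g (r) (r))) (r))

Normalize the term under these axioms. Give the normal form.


1. (g (p (w (t (q) (s))) (g (r) (r))) (r))  →  (p (w (t (q) (s))) (g (r) (r)))
2. (p (w (t (q) (s))) (g (r) (r)))  →  (p (w (t (q) (s))) (r))

normal form = (p (w (t (q) (s))) (r))


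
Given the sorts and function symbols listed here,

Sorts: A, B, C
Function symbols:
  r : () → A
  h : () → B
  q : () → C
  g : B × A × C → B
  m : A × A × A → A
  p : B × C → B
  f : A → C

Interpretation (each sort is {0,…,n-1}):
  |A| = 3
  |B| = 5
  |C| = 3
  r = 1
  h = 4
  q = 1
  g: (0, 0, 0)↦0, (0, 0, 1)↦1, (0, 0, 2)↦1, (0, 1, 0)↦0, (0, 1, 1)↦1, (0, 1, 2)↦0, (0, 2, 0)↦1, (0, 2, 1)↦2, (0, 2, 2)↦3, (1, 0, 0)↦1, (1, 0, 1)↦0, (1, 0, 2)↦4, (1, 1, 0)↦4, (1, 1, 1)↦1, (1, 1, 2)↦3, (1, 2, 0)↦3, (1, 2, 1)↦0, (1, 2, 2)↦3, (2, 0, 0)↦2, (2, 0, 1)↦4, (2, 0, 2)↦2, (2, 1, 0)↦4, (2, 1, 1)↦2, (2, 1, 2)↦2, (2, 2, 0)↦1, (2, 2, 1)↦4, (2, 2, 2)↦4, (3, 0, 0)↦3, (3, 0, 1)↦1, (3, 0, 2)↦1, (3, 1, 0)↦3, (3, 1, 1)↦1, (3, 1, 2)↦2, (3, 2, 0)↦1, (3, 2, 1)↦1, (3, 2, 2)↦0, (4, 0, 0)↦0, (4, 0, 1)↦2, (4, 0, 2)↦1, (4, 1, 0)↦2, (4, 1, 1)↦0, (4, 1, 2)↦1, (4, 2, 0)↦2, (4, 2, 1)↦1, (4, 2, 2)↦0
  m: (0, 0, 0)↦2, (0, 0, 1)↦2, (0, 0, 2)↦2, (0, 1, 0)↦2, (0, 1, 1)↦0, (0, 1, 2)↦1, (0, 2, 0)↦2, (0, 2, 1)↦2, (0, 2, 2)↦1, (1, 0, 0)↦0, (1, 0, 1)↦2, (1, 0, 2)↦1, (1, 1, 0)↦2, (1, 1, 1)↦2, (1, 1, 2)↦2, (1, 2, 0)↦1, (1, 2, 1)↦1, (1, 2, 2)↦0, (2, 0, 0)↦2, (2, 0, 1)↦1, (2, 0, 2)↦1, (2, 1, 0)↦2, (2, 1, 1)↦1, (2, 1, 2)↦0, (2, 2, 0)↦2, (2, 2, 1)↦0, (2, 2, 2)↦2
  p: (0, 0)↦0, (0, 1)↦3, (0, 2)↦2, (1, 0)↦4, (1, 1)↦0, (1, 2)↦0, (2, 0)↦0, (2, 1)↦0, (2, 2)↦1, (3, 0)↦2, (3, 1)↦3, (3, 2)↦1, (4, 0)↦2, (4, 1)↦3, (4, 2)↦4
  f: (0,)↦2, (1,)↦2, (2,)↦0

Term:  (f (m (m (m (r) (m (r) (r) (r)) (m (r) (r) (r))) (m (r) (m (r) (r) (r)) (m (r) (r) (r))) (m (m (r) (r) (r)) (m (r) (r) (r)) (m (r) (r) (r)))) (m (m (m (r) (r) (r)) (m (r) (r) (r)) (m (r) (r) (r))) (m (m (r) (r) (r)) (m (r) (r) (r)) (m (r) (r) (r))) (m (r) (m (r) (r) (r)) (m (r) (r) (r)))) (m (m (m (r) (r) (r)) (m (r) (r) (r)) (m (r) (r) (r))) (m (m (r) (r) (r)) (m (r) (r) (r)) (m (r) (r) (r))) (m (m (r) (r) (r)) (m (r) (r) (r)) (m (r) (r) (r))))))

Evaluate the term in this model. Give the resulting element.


value = 0

  r = 1
  r = 1
  r = 1
  r = 1
  (m (r) (r) (r)) = m(1, 1, 1) = 2
  r = 1
  r = 1
  r = 1
  (m (r) (r) (r)) = m(1, 1, 1) = 2
  (m (r) (m (r) (r) (r)) (m (r) (r) (r))) = m(1, 2, 2) = 0
  r = 1
  r = 1
  r = 1
  r = 1
  (m (r) (r) (r)) = m(1, 1, 1) = 2
  r = 1
  r = 1
  r = 1
  (m (r) (r) (r)) = m(1, 1, 1) = 2
  (m (r) (m (r) (r) (r)) (m (r) (r) (r))) = m(1, 2, 2) = 0
  r = 1
  r = 1
  r = 1
  (m (r) (r) (r)) = m(1, 1, 1) = 2
  r = 1
  r = 1
  r = 1
  (m (r) (r) (r)) = m(1, 1, 1) = 2
  r = 1
  r = 1
  r = 1
  (m (r) (r) (r)) = m(1, 1, 1) = 2
  (m (m (r) (r) (r)) (m (r) (r) (r)) (m (r) (r) (r))) = m(2, 2, 2) = 2
  (m (m (r) (m (r) (r) (r)) (m (r) (r) (r))) (m (r) (m (r) (r) (r)) (m (r) (r) (r))) (m (m (r) (r) (r)) (m (r) (r) (r)) (m (r) (r) (r)))) = m(0, 0, 2) = 2
  r = 1
  r = 1
  r = 1
  (m (r) (r) (r)) = m(1, 1, 1) = 2
  r = 1
  r = 1
  r = 1
  (m (r) (r) (r)) = m(1, 1, 1) = 2
  r = 1
  r = 1
  r = 1
  (m (r) (r) (r)) = m(1, 1, 1) = 2
  (m (m (r) (r) (r)) (m (r) (r) (r)) (m (r) (r) (r))) = m(2, 2, 2) = 2
  r = 1
  r = 1
  r = 1
  (m (r) (r) (r)) = m(1, 1, 1) = 2
  r = 1
  r = 1
  r = 1
  (m (r) (r) (r)) = m(1, 1, 1) = 2
  r = 1
  r = 1
  r = 1
  (m (r) (r) (r)) = m(1, 1, 1) = 2
  (m (m (r) (r) (r)) (m (r) (r) (r)) (m (r) (r) (r))) = m(2, 2, 2) = 2
  r = 1
  r = 1
  r = 1
  r = 1
  (m (r) (r) (r)) = m(1, 1, 1) = 2
  r = 1
  r = 1
  r = 1
  (m (r) (r) (r)) = m(1, 1, 1) = 2
  (m (r) (m (r) (r) (r)) (m (r) (r) (r))) = m(1, 2, 2) = 0
  (m (m (m (r) (r) (r)) (m (r) (r) (r)) (m (r) (r) (r))) (m (m (r) (r) (r)) (m (r) (r) (r)) (m (r) (r) (r))) (m (r) (m (r) (r) (r)) (m (r) (r) (r)))) = m(2, 2, 0) = 2
  r = 1
  r = 1
  r = 1
  (m (r) (r) (r)) = m(1, 1, 1) = 2
  r = 1
  r = 1
  r = 1
  (m (r) (r) (r)) = m(1, 1, 1) = 2
  r = 1
  r = 1
  r = 1
  (m (r) (r) (r)) = m(1, 1, 1) = 2
  (m (m (r) (r) (r)) (m (r) (r) (r)) (m (r) (r) (r))) = m(2, 2, 2) = 2
  r = 1
  r = 1
  r = 1
  (m (r) (r) (r)) = m(1, 1, 1) = 2
  r = 1
  r = 1
  r = 1
  (m (r) (r) (r)) = m(1, 1, 1) = 2
  r = 1
  r = 1
  r = 1
  (m (r) (r) (r)) = m(1, 1, 1) = 2
  (m (m (r) (r) (r)) (m (r) (r) (r)) (m (r) (r) (r))) = m(2, 2, 2) = 2
  r = 1
  r = 1
  r = 1
  (m (r) (r) (r)) = m(1, 1, 1) = 2
  r = 1
  r = 1
  r = 1
  (m (r) (r) (r)) = m(1, 1, 1) = 2
  r = 1
  r = 1
  r = 1
  (m (r) (r) (r)) = m(1, 1, 1) = 2
  (m (m (r) (r) (r)) (m (r) (r) (r)) (m (r) (r) (r))) = m(2, 2, 2) = 2
  (m (m (m (r) (r) (r)) (m (r) (r) (r)) (m (r) (r) (r))) (m (m (r) (r) (r)) (m (r) (r) (r)) (m (r) (r) (r))) (m (m (r) (r) (r)) (m (r) (r) (r)) (m (r) (r) (r)))) = m(2, 2, 2) = 2
  (m (m (m (r) (m (r) (r) (r)) (m (r) (r) (r))) (m (r) (m (r) (r) (r)) (m (r) (r) (r))) (m (m (r) (r) (r)) (m (r) (r) (r)) (m (r) (r) (r)))) (m (m (m (r) (r) (r)) (m (r) (r) (r)) (m (r) (r) (r))) (m (m (r) (r) (r)) (m (r) (r) (r)) (m (r) (r) (r))) (m (r) (m (r) (r) (r)) (m (r) (r) (r)))) (m (m (m (r) (r) (r)) (m (r) (r) (r)) (m (r) (r) (r))) (m (m (r) (r) (r)) (m (r) (r) (r)) (m (r) (r) (r))) (m (m (r) (r) (r)) (m (r) (r) (r)) (m (r) (r) (r))))) = m(2, 2, 2) = 2
  (f (m (m (m (r) (m (r) (r) (r)) (m (r) (r) (r))) (m (r) (m (r) (r) (r)) (m (r) (r) (r))) (m (m (r) (r) (r)) (m (r) (r) (r)) (m (r) (r) (r)))) (m (m (m (r) (r) (r)) (m (r) (r) (r)) (m (r) (r) (r))) (m (m (r) (r) (r)) (m (r) (r) (r)) (m (r) (r) (r))) (m (r) (m (r) (r) (r)) (m (r) (r) (r)))) (m (m (m (r) (r) (r)) (m (r) (r) (r)) (m (r) (r) (r))) (m (m (r) (r) (r)) (m (r) (r) (r)) (m (r) (r) (r))) (m (m (r) (r) (r)) (m (r) (r) (r)) (m (r) (r) (r)))))) = f(2,) = 0


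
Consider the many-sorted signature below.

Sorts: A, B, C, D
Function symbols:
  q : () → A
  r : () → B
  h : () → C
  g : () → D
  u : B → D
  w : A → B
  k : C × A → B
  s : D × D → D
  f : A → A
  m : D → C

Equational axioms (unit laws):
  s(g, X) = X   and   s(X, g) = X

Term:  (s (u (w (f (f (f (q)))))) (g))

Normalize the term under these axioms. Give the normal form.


normal form = (u (w (f (f (f (q))))))

1. (s (u (w (f (f (f (q)))))) (g))  →  (u (w (f (f (f (q))))))


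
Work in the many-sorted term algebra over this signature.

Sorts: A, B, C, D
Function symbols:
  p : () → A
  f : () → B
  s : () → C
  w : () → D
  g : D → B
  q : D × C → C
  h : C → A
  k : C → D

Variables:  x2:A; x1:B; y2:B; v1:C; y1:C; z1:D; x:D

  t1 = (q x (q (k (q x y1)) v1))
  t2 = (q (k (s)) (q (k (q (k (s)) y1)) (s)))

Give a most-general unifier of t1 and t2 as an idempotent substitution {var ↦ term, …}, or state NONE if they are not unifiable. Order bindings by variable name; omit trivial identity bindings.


{v1 ↦ (s), x ↦ (k (s))}


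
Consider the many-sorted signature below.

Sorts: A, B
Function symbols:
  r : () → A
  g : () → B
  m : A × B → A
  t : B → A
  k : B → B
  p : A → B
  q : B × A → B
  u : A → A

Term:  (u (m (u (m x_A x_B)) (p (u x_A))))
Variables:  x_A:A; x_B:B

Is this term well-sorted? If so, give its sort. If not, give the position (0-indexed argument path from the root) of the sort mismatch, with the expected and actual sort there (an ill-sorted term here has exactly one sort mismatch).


        x_A : A
        x_B : B
      (m x_A x_B) : A
    (u (m x_A x_B)) : A
        x_A : A
      (u x_A) : A
    (p (u x_A)) : B
  (m (u (m x_A x_B)) (p (u x_A))) : A
(u (m (u (m x_A x_B)) (p (u x_A)))) : A

well-sorted; sort = A


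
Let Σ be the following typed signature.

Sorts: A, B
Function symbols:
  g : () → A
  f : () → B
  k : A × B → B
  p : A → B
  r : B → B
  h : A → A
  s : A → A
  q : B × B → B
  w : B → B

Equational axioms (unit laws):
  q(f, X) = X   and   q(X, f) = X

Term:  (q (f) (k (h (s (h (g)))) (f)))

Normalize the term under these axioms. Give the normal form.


normal form = (k (h (s (h (g)))) (f))

1. (q (f) (k (h (s (h (g)))) (f)))  →  (k (h (s (h (g)))) (f))


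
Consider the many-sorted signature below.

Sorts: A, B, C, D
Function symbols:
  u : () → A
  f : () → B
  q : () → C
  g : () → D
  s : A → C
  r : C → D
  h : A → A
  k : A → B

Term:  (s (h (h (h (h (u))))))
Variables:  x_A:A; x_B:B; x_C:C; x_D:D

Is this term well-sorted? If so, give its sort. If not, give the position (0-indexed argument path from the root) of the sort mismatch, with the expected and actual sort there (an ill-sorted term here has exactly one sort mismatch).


          (u) : A
        (h (u)) : A
      (h (h (u))) : A
    (h (h (h (u)))) : A
  (h (h (h (h (u))))) : A
(s (h (h (h (h (u)))))) : C

well-sorted; sort = C


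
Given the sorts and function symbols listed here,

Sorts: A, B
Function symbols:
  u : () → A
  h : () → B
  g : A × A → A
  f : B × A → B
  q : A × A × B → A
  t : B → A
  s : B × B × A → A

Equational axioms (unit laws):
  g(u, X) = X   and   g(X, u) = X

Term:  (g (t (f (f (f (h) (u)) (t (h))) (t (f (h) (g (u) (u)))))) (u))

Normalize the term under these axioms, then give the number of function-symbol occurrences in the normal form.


1. (g (t (f (f (f (h) (u)) (t (h))) (t (f (h) (g (u) (u)))))) (u))  →  (t (f (f (f (h) (u)) (t (h))) (t (f (h) (g (u) (u))))))
2. (t (f (f (f (h) (u)) (t (h))) (t (f (h) (g (u) (u))))))  →  (t (f (f (f (h) (u)) (t (h))) (t (f (h) (u)))))
normal form: (t (f (f (f (h) (u)) (t (h))) (t (f (h) (u)))))

size = 12


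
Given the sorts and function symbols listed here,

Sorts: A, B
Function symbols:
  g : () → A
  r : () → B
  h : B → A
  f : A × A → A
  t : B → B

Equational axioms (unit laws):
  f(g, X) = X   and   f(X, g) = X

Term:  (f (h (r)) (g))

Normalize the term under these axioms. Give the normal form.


normal form = (h (r))

1. (f (h (r)) (g))  →  (h (r))


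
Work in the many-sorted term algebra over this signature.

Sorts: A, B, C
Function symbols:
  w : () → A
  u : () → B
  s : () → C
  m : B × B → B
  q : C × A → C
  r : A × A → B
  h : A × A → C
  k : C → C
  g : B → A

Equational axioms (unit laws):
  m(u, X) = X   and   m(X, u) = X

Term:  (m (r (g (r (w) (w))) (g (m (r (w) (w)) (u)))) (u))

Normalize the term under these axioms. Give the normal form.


normal form = (r (g (r (w) (w))) (g (r (w) (w))))

1. (m (r (g (r (w) (w))) (g (m (r (w) (w)) (u)))) (u))  →  (r (g (r (w) (w))) (g (m (r (w) (w)) (u))))
2. (r (g (r (w) (w))) (g (m (r (w) (w)) (u))))  →  (r (g (r (w) (w))) (g (r (w) (w))))


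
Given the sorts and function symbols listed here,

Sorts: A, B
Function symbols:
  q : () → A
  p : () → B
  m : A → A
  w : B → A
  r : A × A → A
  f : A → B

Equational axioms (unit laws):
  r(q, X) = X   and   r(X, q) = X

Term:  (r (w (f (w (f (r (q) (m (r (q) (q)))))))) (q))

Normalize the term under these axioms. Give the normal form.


1. (r (w (f (w (f (r (q) (m (r (q) (q)))))))) (q))  →  (w (f (w (f (r (q) (m (r (q) (q))))))))
2. (w (f (w (f (r (q) (m (r (q) (q))))))))  →  (w (f (w (f (m (r (q) (q)))))))
3. (w (f (w (f (m (r (q) (q)))))))  →  (w (f (w (f (m (q))))))

normal form = (w (f (w (f (m (q))))))


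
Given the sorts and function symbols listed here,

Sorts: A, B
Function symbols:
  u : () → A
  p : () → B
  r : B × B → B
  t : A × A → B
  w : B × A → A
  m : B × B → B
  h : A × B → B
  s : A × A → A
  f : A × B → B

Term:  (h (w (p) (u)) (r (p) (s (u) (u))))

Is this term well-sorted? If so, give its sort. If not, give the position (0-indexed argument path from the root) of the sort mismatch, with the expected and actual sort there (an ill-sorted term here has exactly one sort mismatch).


    (p) : B
    (u) : A
  (w (p) (u)) : A
    (p) : B
      (u) : A
      (u) : A
    (s (u) (u)) : A
  (r (p) (s (u) (u))) : ✗ arg 1 at [1, 1] has sort A, expected B

ill-sorted at position [1, 1]: expected B, got A


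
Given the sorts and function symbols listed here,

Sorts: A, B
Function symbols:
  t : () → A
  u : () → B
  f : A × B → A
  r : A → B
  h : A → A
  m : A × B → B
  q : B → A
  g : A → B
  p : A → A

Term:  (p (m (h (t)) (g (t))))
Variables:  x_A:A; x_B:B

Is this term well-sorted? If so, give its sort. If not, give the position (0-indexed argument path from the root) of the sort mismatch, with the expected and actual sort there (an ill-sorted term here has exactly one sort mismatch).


      (t) : A
    (h (t)) : A
      (t) : A
    (g (t)) : B
  (m (h (t)) (g (t))) : B
(p (m (h (t)) (g (t)))) : ✗ arg 0 at [0] has sort B, expected A

ill-sorted at position [0]: expected A, got B


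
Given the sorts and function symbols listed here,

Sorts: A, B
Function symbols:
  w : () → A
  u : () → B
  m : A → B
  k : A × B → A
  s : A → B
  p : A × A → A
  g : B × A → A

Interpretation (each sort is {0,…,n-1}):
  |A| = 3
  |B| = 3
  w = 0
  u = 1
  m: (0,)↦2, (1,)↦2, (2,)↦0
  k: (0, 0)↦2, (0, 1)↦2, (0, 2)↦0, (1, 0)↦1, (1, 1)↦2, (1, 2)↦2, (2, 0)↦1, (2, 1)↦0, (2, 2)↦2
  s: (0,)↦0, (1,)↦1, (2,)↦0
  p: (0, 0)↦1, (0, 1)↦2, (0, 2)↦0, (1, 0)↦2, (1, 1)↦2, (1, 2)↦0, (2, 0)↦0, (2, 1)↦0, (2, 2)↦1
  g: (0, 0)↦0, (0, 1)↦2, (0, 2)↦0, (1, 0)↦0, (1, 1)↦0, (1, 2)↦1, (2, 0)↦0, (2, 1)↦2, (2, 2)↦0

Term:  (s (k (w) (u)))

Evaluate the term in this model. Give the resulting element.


  w = 0
  u = 1
  (k (w) (u)) = k(0, 1) = 2
  (s (k (w) (u))) = s(2,) = 0

value = 0


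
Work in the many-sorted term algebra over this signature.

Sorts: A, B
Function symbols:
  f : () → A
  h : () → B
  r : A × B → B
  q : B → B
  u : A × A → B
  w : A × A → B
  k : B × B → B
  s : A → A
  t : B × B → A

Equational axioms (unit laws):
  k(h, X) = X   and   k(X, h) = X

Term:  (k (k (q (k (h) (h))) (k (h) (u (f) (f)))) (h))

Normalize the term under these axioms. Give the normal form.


1. (k (k (q (k (h) (h))) (k (h) (u (f) (f)))) (h))  →  (k (q (k (h) (h))) (k (h) (u (f) (f))))
2. (k (q (k (h) (h))) (k (h) (u (f) (f))))  →  (k (q (h)) (k (h) (u (f) (f))))
3. (k (q (h)) (k (h) (u (f) (f))))  →  (k (q (h)) (u (f) (f)))

normal form = (k (q (h)) (u (f) (f)))


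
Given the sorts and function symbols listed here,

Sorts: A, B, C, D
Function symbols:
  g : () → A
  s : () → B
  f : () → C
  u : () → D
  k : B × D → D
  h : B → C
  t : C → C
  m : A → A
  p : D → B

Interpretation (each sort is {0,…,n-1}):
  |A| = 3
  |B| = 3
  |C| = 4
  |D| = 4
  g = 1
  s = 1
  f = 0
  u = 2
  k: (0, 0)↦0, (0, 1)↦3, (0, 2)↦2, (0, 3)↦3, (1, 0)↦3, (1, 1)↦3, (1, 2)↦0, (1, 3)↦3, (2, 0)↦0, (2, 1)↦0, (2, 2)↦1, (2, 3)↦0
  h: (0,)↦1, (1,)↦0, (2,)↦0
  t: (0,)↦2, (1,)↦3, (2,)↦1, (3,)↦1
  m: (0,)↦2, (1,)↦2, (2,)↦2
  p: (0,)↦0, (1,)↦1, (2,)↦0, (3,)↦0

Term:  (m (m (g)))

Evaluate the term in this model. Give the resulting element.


  g = 1
  (m (g)) = m(1,) = 2
  (m (m (g))) = m(2,) = 2

value = 2


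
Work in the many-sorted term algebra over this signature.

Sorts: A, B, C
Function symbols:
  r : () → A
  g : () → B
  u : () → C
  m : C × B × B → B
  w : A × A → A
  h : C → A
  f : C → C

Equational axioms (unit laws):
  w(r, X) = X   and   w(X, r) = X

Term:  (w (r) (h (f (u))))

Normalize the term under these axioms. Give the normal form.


1. (w (r) (h (f (u))))  →  (h (f (u)))

normal form = (h (f (u)))


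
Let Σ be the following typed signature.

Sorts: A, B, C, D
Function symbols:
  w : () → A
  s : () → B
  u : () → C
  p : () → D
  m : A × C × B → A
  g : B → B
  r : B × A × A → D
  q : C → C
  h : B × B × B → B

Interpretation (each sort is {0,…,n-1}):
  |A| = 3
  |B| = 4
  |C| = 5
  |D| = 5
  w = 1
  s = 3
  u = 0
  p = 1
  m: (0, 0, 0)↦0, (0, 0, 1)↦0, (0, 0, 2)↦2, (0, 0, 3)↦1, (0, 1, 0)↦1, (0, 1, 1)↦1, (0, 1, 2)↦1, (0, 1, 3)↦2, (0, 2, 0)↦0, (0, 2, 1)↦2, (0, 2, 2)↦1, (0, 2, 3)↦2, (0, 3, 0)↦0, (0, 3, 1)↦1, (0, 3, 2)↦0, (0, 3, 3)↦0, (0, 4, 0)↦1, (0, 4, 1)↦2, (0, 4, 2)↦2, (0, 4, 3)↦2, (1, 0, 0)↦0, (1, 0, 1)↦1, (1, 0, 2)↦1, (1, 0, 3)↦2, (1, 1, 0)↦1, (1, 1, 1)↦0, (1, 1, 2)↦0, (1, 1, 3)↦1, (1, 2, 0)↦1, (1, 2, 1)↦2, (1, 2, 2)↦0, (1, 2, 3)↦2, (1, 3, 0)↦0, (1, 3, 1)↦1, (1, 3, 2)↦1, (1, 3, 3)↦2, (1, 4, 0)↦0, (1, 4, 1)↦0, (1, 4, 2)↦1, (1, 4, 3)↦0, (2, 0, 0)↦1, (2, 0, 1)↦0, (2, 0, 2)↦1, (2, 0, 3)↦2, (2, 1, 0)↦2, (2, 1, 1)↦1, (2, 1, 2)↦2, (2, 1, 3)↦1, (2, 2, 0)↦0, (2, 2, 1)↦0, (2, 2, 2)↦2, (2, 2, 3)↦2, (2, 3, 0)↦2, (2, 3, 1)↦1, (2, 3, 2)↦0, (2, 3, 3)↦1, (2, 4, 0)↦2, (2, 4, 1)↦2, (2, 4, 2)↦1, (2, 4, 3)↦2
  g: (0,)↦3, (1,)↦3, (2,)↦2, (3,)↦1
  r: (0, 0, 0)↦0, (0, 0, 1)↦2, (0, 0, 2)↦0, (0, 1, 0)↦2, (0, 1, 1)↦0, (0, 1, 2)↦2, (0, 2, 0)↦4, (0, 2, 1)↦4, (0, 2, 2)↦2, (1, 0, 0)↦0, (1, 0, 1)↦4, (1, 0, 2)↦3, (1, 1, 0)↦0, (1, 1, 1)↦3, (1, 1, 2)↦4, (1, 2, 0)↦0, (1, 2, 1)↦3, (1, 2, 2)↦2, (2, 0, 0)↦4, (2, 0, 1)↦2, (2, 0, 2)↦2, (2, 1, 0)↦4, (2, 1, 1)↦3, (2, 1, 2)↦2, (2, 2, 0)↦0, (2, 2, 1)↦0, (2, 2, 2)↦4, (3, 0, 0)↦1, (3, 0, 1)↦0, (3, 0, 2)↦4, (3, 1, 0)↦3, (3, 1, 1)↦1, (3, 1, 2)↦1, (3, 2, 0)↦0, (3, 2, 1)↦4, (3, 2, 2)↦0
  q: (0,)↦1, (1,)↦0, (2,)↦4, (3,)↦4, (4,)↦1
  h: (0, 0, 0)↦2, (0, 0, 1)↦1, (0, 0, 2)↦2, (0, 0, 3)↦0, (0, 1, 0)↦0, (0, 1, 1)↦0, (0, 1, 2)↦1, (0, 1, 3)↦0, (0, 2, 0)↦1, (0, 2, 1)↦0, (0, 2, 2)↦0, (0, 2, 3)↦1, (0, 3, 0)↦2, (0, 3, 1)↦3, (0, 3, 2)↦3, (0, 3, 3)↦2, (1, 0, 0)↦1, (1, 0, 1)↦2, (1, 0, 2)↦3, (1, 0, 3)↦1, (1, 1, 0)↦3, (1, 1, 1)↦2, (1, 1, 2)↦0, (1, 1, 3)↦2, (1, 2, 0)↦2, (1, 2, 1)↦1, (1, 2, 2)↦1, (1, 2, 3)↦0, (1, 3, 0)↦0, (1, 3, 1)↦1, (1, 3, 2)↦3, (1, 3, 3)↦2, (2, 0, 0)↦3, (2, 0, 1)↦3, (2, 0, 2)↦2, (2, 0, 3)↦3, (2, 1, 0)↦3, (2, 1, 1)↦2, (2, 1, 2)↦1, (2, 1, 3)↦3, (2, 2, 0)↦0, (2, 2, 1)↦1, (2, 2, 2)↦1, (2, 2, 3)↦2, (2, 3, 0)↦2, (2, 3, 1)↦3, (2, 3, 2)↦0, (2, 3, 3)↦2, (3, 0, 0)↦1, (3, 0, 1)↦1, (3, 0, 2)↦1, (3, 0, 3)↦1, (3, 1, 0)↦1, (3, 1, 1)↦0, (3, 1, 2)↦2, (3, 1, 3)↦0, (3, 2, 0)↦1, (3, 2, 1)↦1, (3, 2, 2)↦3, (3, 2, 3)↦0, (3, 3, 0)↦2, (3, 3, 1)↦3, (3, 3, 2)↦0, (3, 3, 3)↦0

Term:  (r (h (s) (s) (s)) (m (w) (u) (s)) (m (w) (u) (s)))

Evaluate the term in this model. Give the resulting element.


  s = 3
  s = 3
  s = 3
  (h (s) (s) (s)) = h(3, 3, 3) = 0
  w = 1
  u = 0
  s = 3
  (m (w) (u) (s)) = m(1, 0, 3) = 2
  w = 1
  u = 0
  s = 3
  (m (w) (u) (s)) = m(1, 0, 3) = 2
  (r (h (s) (s) (s)) (m (w) (u) (s)) (m (w) (u) (s))) = r(0, 2, 2) = 2

value = 2


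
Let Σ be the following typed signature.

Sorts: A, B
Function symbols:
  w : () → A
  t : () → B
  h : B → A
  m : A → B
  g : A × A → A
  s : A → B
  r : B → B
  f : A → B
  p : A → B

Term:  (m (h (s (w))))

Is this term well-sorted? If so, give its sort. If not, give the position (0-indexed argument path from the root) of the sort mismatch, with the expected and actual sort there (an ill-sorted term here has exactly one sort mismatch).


well-sorted; sort = B

      (w) : A
    (s (w)) : B
  (h (s (w))) : A
(m (h (s (w)))) : B


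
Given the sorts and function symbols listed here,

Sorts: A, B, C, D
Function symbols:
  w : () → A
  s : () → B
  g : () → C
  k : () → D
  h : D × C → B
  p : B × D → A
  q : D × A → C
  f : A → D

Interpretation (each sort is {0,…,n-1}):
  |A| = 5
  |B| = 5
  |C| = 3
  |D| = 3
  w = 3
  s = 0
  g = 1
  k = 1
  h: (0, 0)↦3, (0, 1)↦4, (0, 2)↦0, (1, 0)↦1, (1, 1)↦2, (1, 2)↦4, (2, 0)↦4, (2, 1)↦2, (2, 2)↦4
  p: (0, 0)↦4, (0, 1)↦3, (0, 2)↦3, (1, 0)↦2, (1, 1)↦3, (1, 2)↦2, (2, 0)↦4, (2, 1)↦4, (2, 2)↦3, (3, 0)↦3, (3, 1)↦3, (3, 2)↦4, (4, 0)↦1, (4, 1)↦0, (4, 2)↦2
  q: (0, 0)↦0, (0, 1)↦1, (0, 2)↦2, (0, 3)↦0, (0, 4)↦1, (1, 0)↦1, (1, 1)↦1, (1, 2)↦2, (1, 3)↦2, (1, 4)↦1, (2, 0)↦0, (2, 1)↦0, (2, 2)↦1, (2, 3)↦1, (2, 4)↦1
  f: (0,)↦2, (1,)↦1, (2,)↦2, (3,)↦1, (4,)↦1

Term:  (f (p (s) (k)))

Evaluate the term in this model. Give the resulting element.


value = 1

  s = 0
  k = 1
  (p (s) (k)) = p(0, 1) = 3
  (f (p (s) (k))) = f(3,) = 1


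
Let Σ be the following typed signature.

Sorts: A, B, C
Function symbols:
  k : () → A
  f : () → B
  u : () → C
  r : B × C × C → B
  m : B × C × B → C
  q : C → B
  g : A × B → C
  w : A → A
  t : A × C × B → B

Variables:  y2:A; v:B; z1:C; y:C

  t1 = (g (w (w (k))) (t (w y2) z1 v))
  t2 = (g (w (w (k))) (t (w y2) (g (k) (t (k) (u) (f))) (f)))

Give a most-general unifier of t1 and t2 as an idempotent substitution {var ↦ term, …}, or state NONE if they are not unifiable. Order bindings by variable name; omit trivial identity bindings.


{v ↦ (f), z1 ↦ (g (k) (t (k) (u) (f)))}


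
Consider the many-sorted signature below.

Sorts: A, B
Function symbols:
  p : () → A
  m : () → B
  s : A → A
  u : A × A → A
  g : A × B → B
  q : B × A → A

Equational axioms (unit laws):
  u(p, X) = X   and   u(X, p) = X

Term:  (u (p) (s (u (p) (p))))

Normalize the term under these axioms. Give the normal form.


normal form = (s (p))

1. (u (p) (s (u (p) (p))))  →  (s (u (p) (p)))
2. (s (u (p) (p)))  →  (s (p))


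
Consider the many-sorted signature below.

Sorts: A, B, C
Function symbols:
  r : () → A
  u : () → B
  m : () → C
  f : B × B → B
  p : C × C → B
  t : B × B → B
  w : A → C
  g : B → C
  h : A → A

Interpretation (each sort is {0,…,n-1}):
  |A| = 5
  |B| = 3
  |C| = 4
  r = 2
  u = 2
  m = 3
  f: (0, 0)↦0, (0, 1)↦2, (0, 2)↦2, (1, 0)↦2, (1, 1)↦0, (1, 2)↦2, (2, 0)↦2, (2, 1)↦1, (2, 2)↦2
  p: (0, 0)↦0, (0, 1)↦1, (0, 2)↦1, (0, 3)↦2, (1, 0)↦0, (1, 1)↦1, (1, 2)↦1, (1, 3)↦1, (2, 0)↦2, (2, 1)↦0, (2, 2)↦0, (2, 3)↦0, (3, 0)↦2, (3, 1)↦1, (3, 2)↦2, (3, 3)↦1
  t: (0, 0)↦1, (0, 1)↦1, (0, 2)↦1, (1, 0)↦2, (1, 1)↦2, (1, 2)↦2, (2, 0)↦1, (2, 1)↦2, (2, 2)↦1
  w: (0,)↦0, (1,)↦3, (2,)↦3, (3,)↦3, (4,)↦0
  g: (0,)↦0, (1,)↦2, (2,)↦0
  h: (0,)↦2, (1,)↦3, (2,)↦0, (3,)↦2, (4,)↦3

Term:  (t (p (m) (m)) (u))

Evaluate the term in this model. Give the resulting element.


value = 2

  m = 3
  m = 3
  (p (m) (m)) = p(3, 3) = 1
  u = 2
  (t (p (m) (m)) (u)) = t(1, 2) = 2


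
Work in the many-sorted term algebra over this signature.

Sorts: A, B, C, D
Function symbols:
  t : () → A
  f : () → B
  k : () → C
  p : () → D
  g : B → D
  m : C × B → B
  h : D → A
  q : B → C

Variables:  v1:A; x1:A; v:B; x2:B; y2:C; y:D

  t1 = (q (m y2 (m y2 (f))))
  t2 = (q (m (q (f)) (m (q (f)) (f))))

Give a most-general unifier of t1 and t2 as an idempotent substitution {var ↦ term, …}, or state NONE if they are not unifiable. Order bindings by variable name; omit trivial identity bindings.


{y2 ↦ (q (f))}


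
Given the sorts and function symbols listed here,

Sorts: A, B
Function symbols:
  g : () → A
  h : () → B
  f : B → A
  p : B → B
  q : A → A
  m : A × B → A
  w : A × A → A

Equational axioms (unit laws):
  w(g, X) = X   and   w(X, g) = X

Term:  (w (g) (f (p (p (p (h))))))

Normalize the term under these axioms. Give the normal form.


1. (w (g) (f (p (p (p (h))))))  →  (f (p (p (p (h)))))

normal form = (f (p (p (p (h)))))


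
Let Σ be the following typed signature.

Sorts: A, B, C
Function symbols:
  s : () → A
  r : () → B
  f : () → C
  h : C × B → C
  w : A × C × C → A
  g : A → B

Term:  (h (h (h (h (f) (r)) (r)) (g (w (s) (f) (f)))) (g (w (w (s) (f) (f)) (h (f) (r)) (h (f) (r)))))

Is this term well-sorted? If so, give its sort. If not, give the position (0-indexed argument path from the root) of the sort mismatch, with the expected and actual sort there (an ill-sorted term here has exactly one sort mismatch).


        (f) : C
        (r) : B
      (h (f) (r)) : C
      (r) : B
    (h (h (f) (r)) (r)) : C
        (s) : A
        (f) : C
        (f) : C
      (w (s) (f) (f)) : A
    (g (w (s) (f) (f))) : B
  (h (h (h (f) (r)) (r)) (g (w (s) (f) (f)))) : C
        (s) : A
        (f) : C
        (f) : C
      (w (s) (f) (f)) : A
        (f) : C
        (r) : B
      (h (f) (r)) : C
        (f) : C
        (r) : B
      (h (f) (r)) : C
    (w (w (s) (f) (f)) (h (f) (r)) (h (f) (r))) : A
  (g (w (w (s) (f) (f)) (h (f) (r)) (h (f) (r)))) : B
(h (h (h (h (f) (r)) (r)) (g (w (s) (f) (f)))) (g (w (w (s) (f) (f)) (h (f) (r)) (h (f) (r))))) : C

well-sorted; sort = C


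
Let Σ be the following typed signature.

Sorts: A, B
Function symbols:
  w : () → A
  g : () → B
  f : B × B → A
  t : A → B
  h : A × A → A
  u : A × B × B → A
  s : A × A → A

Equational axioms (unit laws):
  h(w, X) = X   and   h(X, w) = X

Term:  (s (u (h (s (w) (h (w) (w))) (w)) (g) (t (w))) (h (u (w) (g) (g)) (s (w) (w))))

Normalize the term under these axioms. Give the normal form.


normal form = (s (u (s (w) (w)) (g) (t (w))) (h (u (w) (g) (g)) (s (w) (w))))

1. (s (u (h (s (w) (h (w) (w))) (w)) (g) (t (w))) (h (u (w) (g) (g)) (s (w) (w))))  →  (s (u (s (w) (h (w) (w))) (g) (t (w))) (h (u (w) (g) (g)) (s (w) (w))))
2. (s (u (s (w) (h (w) (w))) (g) (t (w))) (h (u (w) (g) (g)) (s (w) (w))))  →  (s (u (s (w) (w)) (g) (t (w))) (h (u (w) (g) (g)) (s (w) (w))))


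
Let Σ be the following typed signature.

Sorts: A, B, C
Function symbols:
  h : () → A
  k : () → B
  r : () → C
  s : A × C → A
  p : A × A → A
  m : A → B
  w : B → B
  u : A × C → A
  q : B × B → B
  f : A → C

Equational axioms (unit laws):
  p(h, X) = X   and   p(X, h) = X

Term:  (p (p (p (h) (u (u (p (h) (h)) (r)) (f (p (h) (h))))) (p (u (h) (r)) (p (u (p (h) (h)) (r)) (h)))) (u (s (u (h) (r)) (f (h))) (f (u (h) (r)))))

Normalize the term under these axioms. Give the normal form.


1. (p (p (p (h) (u (u (p (h) (h)) (r)) (f (p (h) (h))))) (p (u (h) (r)) (p (u (p (h) (h)) (r)) (h)))) (u (s (u (h) (r)) (f (h))) (f (u (h) (r)))))  →  (p (p (u (u (p (h) (h)) (r)) (f (p (h) (h)))) (p (u (h) (r)) (p (u (p (h) (h)) (r)) (h)))) (u (s (u (h) (r)) (f (h))) (f (u (h) (r)))))
2. (p (p (u (u (p (h) (h)) (r)) (f (p (h) (h)))) (p (u (h) (r)) (p (u (p (h) (h)) (r)) (h)))) (u (s (u (h) (r)) (f (h))) (f (u (h) (r)))))  →  (p (p (u (u (h) (r)) (f (p (h) (h)))) (p (u (h) (r)) (p (u (p (h) (h)) (r)) (h)))) (u (s (u (h) (r)) (f (h))) (f (u (h) (r)))))
3. (p (p (u (u (h) (r)) (f (p (h) (h)))) (p (u (h) (r)) (p (u (p (h) (h)) (r)) (h)))) (u (s (u (h) (r)) (f (h))) (f (u (h) (r)))))  →  (p (p (u (u (h) (r)) (f (h))) (p (u (h) (r)) (p (u (p (h) (h)) (r)) (h)))) (u (s (u (h) (r)) (f (h))) (f (u (h) (r)))))
4. (p (p (u (u (h) (r)) (f (h))) (p (u (h) (r)) (p (u (p (h) (h)) (r)) (h)))) (u (s (u (h) (r)) (f (h))) (f (u (h) (r)))))  →  (p (p (u (u (h) (r)) (f (h))) (p (u (h) (r)) (u (p (h) (h)) (r)))) (u (s (u (h) (r)) (f (h))) (f (u (h) (r)))))
5. (p (p (u (u (h) (r)) (f (h))) (p (u (h) (r)) (u (p (h) (h)) (r)))) (u (s (u (h) (r)) (f (h))) (f (u (h) (r)))))  →  (p (p (u (u (h) (r)) (f (h))) (p (u (h) (r)) (u (h) (r)))) (u (s (u (h) (r)) (f (h))) (f (u (h) (r)))))

normal form = (p (p (u (u (h) (r)) (f (h))) (p (u (h) (r)) (u (h) (r)))) (u (s (u (h) (r)) (f (h))) (f (u (h) (r)))))


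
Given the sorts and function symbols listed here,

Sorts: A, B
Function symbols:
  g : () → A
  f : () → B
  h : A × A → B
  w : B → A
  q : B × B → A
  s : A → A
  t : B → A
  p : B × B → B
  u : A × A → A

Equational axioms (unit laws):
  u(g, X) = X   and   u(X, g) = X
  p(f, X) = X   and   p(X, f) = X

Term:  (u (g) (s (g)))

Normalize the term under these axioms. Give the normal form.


1. (u (g) (s (g)))  →  (s (g))

normal form = (s (g))


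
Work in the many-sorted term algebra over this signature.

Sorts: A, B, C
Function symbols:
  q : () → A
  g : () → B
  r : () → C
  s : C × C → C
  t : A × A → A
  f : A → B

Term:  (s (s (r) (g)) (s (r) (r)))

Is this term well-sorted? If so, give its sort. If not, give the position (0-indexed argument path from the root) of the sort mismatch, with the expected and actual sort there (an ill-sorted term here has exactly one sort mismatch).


    (r) : C
    (g) : B
  (s (r) (g)) : ✗ arg 1 at [0, 1] has sort B, expected C
    (r) : C
    (r) : C
  (s (r) (r)) : C

ill-sorted at position [0, 1]: expected C, got B


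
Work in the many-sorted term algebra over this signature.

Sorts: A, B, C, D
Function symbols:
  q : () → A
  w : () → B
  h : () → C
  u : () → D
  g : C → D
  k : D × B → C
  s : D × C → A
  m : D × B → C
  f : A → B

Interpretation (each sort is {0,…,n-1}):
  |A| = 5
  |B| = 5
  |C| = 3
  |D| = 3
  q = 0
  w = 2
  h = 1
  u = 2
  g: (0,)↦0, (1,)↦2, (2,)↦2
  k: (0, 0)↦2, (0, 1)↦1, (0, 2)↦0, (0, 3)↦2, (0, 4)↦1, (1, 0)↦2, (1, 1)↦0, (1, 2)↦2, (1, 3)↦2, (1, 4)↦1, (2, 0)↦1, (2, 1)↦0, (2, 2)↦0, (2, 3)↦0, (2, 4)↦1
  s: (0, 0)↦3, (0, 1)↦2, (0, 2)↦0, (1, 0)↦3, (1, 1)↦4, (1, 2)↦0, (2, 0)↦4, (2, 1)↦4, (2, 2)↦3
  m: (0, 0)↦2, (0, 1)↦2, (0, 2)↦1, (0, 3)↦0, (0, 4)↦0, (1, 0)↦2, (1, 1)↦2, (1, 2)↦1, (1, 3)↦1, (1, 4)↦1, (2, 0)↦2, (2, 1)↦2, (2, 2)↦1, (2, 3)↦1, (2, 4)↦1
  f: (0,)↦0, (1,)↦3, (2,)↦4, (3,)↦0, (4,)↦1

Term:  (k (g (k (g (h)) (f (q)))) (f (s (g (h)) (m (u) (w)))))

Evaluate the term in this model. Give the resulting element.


value = 0

  h = 1
  (g (h)) = g(1,) = 2
  q = 0
  (f (q)) = f(0,) = 0
  (k (g (h)) (f (q))) = k(2, 0) = 1
  (g (k (g (h)) (f (q)))) = g(1,) = 2
  h = 1
  (g (h)) = g(1,) = 2
  u = 2
  w = 2
  (m (u) (w)) = m(2, 2) = 1
  (s (g (h)) (m (u) (w))) = s(2, 1) = 4
  (f (s (g (h)) (m (u) (w)))) = f(4,) = 1
  (k (g (k (g (h)) (f (q)))) (f (s (g (h)) (m (u) (w))))) = k(2, 1) = 0
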